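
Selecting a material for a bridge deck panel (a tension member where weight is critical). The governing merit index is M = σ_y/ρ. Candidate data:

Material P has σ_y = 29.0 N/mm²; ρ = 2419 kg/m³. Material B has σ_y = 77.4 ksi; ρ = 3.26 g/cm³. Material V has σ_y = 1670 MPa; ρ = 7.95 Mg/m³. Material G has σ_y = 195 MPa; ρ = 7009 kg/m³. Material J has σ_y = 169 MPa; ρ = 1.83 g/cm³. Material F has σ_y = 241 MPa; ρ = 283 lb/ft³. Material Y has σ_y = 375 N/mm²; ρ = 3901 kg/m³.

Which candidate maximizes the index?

After converting to SI:
  material P: σ_y = 29.00 MPa, ρ = 2419 kg/m³
  material B: σ_y = 533.7 MPa, ρ = 3260 kg/m³
  material V: σ_y = 1670 MPa, ρ = 7950 kg/m³
  material G: σ_y = 195.0 MPa, ρ = 7009 kg/m³
  material J: σ_y = 169.0 MPa, ρ = 1830 kg/m³
  material F: σ_y = 241.0 MPa, ρ = 4533 kg/m³
  material Y: σ_y = 375.0 MPa, ρ = 3901 kg/m³
  material V: M = 210 kN·m/kg
  material B: M = 164 kN·m/kg
  material Y: M = 96.1 kN·m/kg
  material J: M = 92.3 kN·m/kg
  material F: M = 53.2 kN·m/kg
  material G: M = 27.8 kN·m/kg
  material P: M = 12.0 kN·m/kg
Highest index: material V.

material V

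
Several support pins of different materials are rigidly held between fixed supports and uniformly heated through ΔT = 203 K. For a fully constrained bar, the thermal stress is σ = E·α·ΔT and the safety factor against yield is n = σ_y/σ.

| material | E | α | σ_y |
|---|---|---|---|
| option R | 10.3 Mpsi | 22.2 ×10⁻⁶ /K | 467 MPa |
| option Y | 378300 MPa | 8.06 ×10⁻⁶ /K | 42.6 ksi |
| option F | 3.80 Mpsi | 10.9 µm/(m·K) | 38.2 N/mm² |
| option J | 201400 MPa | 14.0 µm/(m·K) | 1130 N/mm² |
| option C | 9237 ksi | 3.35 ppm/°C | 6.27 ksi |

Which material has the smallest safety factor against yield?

With everything in SI (GPa, ×10⁻⁶/K, MPa):
  option R: E = 71.02, α = 22.2, σ_y = 467.0 → σ = 320 MPa, n = 1.46
  option Y: E = 378.3, α = 8.06, σ_y = 293.7 → σ = 619 MPa, n = 0.475
  option F: E = 26.20, α = 10.9, σ_y = 38.20 → σ = 58.0 MPa, n = 0.659
  option J: E = 201.4, α = 14.0, σ_y = 1130 → σ = 572 MPa, n = 1.97
  option C: E = 63.69, α = 3.35, σ_y = 43.23 → σ = 43.3 MPa, n = 0.998
Option Y has the lowest safety factor, n = 0.475.

option Y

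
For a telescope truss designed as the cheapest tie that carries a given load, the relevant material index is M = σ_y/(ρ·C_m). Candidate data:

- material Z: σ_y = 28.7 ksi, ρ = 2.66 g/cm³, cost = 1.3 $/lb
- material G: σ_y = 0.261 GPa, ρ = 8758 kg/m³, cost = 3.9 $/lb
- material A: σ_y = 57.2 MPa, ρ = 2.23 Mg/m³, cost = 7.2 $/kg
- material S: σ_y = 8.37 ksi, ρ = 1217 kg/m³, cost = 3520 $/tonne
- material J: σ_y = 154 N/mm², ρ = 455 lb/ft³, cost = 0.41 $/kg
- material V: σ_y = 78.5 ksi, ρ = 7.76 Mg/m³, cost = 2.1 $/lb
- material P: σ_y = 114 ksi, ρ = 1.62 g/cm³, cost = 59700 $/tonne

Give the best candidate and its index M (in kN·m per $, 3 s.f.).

Convert each candidate to consistent units, then evaluate M:
  material Z: σ_y = 197.9 MPa, ρ = 2660 kg/m³, cost = 2.866 $/kg
  material G: σ_y = 261.0 MPa, ρ = 8758 kg/m³, cost = 8.598 $/kg
  material A: σ_y = 57.20 MPa, ρ = 2230 kg/m³, cost = 7.200 $/kg
  material S: σ_y = 57.71 MPa, ρ = 1217 kg/m³, cost = 3.520 $/kg
  material J: σ_y = 154.0 MPa, ρ = 7288 kg/m³, cost = 0.4100 $/kg
  material V: σ_y = 541.2 MPa, ρ = 7760 kg/m³, cost = 4.630 $/kg
  material P: σ_y = 786.0 MPa, ρ = 1620 kg/m³, cost = 59.70 $/kg
  material J: M = 51.5 kN·m per $
  material Z: M = 26.0 kN·m per $
  material V: M = 15.1 kN·m per $
  material S: M = 13.5 kN·m per $
  material P: M = 8.13 kN·m per $
  material A: M = 3.56 kN·m per $
  material G: M = 3.47 kN·m per $
Material J ranks first.

material J, M = 51.5 kN·m per $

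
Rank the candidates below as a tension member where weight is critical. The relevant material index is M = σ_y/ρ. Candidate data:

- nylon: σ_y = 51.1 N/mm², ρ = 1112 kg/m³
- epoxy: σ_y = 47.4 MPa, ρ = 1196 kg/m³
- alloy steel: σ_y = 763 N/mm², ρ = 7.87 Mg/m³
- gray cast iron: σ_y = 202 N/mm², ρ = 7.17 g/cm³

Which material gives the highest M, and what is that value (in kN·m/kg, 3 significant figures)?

alloy steel, M = 97.0 kN·m/kg

Putting every candidate on a common basis:
  nylon: σ_y = 51.10 MPa, ρ = 1112 kg/m³
  epoxy: σ_y = 47.40 MPa, ρ = 1196 kg/m³
  alloy steel: σ_y = 763.0 MPa, ρ = 7870 kg/m³
  gray cast iron: σ_y = 202.0 MPa, ρ = 7170 kg/m³
  alloy steel: M = 97.0 kN·m/kg
  nylon: M = 46.0 kN·m/kg
  epoxy: M = 39.6 kN·m/kg
  gray cast iron: M = 28.2 kN·m/kg
Alloy steel has the largest M.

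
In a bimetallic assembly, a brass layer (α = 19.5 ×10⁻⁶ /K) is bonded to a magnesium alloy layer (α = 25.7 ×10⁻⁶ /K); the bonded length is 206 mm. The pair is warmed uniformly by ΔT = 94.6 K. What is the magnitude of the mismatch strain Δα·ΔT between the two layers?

5.87×10⁻⁴

Δα = |19.5 − 25.7|×10⁻⁶/K = 6.20×10⁻⁶/K.
Mismatch strain = Δα·ΔT = 6.20×10⁻⁶ × 94.6 = 5.87×10⁻⁴.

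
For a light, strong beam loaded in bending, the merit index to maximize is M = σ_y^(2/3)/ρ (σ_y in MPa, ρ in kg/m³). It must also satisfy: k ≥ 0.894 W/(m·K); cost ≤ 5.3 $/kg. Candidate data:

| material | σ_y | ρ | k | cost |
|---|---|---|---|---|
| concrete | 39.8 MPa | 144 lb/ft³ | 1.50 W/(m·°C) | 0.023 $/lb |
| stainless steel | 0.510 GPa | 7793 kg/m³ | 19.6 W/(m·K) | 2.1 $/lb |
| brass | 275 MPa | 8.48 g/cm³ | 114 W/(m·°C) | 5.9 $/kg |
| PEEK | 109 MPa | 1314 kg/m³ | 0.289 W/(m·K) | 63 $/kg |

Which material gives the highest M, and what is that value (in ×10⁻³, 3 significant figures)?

stainless steel, M = 8.19×10⁻³

Screen on constraints: k ≥ 0.894 W/(m·K); cost ≤ 5.3 $/kg. Survivors: concrete, stainless steel.
Normalizing units and computing the index:
  concrete: σ_y = 39.80 MPa, ρ = 2307 kg/m³
  stainless steel: σ_y = 510.0 MPa, ρ = 7793 kg/m³
  stainless steel: M = 8.19×10⁻³
  concrete: M = 5.05×10⁻³
Highest index: stainless steel.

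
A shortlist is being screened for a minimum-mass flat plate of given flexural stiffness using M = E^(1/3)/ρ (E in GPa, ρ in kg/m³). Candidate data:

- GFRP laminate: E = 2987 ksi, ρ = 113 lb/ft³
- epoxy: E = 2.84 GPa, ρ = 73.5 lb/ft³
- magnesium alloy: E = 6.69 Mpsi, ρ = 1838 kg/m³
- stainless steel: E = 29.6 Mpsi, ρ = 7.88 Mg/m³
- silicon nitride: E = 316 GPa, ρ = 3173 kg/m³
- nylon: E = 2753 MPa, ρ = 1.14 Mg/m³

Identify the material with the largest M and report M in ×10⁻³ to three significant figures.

Convert each candidate to consistent units, then evaluate M:
  GFRP laminate: E = 20.59 GPa, ρ = 1810 kg/m³
  epoxy: E = 2.840 GPa, ρ = 1177 kg/m³
  magnesium alloy: E = 46.13 GPa, ρ = 1838 kg/m³
  stainless steel: E = 204.1 GPa, ρ = 7880 kg/m³
  silicon nitride: E = 316.0 GPa, ρ = 3173 kg/m³
  nylon: E = 2.753 GPa, ρ = 1140 kg/m³
  silicon nitride: M = 2.15×10⁻³
  magnesium alloy: M = 1.95×10⁻³
  GFRP laminate: M = 1.51×10⁻³
  nylon: M = 1.23×10⁻³
  epoxy: M = 1.20×10⁻³
  stainless steel: M = 0.747×10⁻³
Silicon nitride has the largest M.

silicon nitride, M = 2.15×10⁻³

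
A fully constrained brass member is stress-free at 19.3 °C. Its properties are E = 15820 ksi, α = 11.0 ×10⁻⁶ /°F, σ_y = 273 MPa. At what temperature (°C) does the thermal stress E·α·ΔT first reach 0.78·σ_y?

118 °C

E = 15820 ksi = 109.1 GPa.
α = 11.0×10⁻⁶/°F × 9/5 = 19.8×10⁻⁶/K.
E·α·ΔT = 212.9 MPa ⇒ ΔT = 212.9 / (109.1×10³ × 19.8×10⁻⁶) = 98.60 K.
T = 19.3 + 98.60 = 117.9 °C.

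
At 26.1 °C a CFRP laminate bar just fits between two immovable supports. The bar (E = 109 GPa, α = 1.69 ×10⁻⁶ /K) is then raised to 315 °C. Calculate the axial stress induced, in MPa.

ΔT = 288.9 K. Constrained thermal stress σ = E·α·ΔT = 109.0×10³ MPa × 1.69×10⁻⁶ × 288.9 = 53.2 MPa (compressive).

53.2 MPa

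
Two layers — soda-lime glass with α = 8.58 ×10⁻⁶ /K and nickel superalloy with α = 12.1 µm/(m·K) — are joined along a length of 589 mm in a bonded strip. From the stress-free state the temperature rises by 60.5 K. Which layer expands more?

α(soda-lime glass) = 8.58×10⁻⁶/K vs α(nickel superalloy) = 12.1×10⁻⁶/K.
Higher α expands more for the same ΔT: nickel superalloy.

nickel superalloy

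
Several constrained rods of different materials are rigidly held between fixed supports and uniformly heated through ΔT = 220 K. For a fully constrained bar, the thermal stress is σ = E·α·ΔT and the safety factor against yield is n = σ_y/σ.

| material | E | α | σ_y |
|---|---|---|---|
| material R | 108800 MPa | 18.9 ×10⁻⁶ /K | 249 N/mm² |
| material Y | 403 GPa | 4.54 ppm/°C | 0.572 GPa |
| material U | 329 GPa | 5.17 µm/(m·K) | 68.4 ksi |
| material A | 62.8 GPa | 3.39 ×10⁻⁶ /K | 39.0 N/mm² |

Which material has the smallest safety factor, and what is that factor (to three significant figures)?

Converting E to GPa, α to ×10⁻⁶/K, σ_y to MPa, then σ and n for each:
  material R: E = 108.8, α = 18.9, σ_y = 249.0 → σ = 452 MPa, n = 0.550
  material Y: E = 403.0, α = 4.54, σ_y = 572.0 → σ = 403 MPa, n = 1.42
  material U: E = 329.0, α = 5.17, σ_y = 471.6 → σ = 374 MPa, n = 1.26
  material A: E = 62.80, α = 3.39, σ_y = 39.00 → σ = 46.8 MPa, n = 0.833
The minimum is material R at n = 0.550.

material R, n = 0.550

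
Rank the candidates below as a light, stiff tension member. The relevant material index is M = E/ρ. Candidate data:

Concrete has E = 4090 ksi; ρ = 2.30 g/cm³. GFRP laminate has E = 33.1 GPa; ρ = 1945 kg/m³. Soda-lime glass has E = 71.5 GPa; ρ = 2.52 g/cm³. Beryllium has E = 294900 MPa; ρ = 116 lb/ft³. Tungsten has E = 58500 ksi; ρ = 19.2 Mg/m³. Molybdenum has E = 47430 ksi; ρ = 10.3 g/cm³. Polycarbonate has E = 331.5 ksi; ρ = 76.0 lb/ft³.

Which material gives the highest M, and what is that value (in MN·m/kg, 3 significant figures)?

beryllium, M = 159 MN·m/kg

After converting to SI:
  concrete: E = 28.20 GPa, ρ = 2300 kg/m³
  GFRP laminate: E = 33.10 GPa, ρ = 1945 kg/m³
  soda-lime glass: E = 71.50 GPa, ρ = 2520 kg/m³
  beryllium: E = 294.9 GPa, ρ = 1858 kg/m³
  tungsten: E = 403.3 GPa, ρ = 19200 kg/m³
  molybdenum: E = 327.0 GPa, ρ = 10300 kg/m³
  polycarbonate: E = 2.286 GPa, ρ = 1217 kg/m³
  beryllium: M = 159 MN·m/kg
  molybdenum: M = 31.7 MN·m/kg
  soda-lime glass: M = 28.4 MN·m/kg
  tungsten: M = 21.0 MN·m/kg
  GFRP laminate: M = 17.0 MN·m/kg
  concrete: M = 12.3 MN·m/kg
  polycarbonate: M = 1.88 MN·m/kg
Beryllium has the largest M.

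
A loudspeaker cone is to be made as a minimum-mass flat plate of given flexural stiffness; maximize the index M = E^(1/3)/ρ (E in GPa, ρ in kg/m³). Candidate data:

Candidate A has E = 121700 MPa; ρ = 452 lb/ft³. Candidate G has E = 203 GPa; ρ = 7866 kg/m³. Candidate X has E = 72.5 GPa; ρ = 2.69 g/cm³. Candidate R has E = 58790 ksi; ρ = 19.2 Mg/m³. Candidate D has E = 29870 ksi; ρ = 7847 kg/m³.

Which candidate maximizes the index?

candidate X

Normalizing units and computing the index:
  candidate A: E = 121.7 GPa, ρ = 7240 kg/m³
  candidate G: E = 203.0 GPa, ρ = 7866 kg/m³
  candidate X: E = 72.50 GPa, ρ = 2690 kg/m³
  candidate R: E = 405.3 GPa, ρ = 19200 kg/m³
  candidate D: E = 205.9 GPa, ρ = 7847 kg/m³
  candidate X: M = 1.55×10⁻³
  candidate D: M = 0.753×10⁻³
  candidate G: M = 0.747×10⁻³
  candidate A: M = 0.684×10⁻³
  candidate R: M = 0.385×10⁻³
Candidate X has the largest M.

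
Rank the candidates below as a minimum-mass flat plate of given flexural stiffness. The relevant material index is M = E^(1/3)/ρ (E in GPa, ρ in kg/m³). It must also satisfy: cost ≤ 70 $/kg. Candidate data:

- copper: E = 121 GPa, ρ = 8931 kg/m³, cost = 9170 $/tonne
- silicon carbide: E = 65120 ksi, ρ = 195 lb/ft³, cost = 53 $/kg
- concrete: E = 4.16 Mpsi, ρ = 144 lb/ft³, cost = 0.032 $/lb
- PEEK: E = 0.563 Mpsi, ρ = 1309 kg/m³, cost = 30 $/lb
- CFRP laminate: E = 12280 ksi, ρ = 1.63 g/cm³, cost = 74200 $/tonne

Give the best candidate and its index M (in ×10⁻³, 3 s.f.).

silicon carbide, M = 2.45×10⁻³

Screen on constraints: cost ≤ 70 $/kg. Survivors: copper, silicon carbide, concrete, PEEK.
Putting every candidate on a common basis:
  copper: E = 121.0 GPa, ρ = 8931 kg/m³
  silicon carbide: E = 449.0 GPa, ρ = 3124 kg/m³
  concrete: E = 28.68 GPa, ρ = 2307 kg/m³
  PEEK: E = 3.882 GPa, ρ = 1309 kg/m³
  silicon carbide: M = 2.45×10⁻³
  concrete: M = 1.33×10⁻³
  PEEK: M = 1.20×10⁻³
  copper: M = 0.554×10⁻³
Silicon carbide ranks first.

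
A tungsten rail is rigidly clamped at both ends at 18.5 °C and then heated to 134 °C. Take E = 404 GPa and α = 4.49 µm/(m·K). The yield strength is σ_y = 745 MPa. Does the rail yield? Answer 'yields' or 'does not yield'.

ΔT = 115.5 K. Constrained thermal stress σ = E·α·ΔT = 404.0×10³ MPa × 4.49×10⁻⁶ × 115.5 = 210 MPa (compressive).
Compare to σ_y = 745 MPa: σ < σ_y, so it does not yield.

does not yield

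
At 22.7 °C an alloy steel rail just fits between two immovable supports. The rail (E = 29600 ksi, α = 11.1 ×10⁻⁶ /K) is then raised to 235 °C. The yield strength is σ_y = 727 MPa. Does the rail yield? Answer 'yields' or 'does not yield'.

E = 29600 ksi = 204.1 GPa.
ΔT = 212.3 K. Constrained thermal stress σ = E·α·ΔT = 204.1×10³ MPa × 11.1×10⁻⁶ × 212.3 = 481 MPa (compressive).
Compare to σ_y = 727 MPa: σ < σ_y, so it does not yield.

does not yield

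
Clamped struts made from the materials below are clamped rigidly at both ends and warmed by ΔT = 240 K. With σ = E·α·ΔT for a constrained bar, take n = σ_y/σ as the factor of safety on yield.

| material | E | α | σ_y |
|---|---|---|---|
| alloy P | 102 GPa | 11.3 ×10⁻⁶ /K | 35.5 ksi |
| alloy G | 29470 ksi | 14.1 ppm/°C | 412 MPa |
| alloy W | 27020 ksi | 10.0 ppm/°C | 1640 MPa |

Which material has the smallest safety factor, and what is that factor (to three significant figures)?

alloy G, n = 0.599

Converting E to GPa, α to ×10⁻⁶/K, σ_y to MPa, then σ and n for each:
  alloy P: E = 102.0, α = 11.3, σ_y = 244.8 → σ = 277 MPa, n = 0.885
  alloy G: E = 203.2, α = 14.1, σ_y = 412.0 → σ = 688 MPa, n = 0.599
  alloy W: E = 186.3, α = 10.0, σ_y = 1640 → σ = 447 MPa, n = 3.67
The minimum is alloy G at n = 0.599.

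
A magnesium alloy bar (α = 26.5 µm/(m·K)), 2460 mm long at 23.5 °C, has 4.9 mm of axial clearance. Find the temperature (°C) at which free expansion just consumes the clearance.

α·L₀·ΔT = 4.9 mm ⇒ ΔT = 4.9 / (26.5×10⁻⁶ × 2460.0) = 75.16 K.
T = 23.5 + 75.16 = 98.66 °C.

98.7 °C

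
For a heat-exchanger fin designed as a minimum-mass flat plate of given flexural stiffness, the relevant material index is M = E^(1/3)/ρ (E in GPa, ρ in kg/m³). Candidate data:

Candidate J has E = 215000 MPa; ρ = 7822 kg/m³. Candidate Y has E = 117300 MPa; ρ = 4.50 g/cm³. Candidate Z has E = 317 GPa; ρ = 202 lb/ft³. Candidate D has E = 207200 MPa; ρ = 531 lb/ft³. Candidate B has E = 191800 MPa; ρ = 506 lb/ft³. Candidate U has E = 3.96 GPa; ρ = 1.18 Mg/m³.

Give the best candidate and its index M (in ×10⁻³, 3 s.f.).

Normalizing units and computing the index:
  candidate J: E = 215.0 GPa, ρ = 7822 kg/m³
  candidate Y: E = 117.3 GPa, ρ = 4500 kg/m³
  candidate Z: E = 317.0 GPa, ρ = 3236 kg/m³
  candidate D: E = 207.2 GPa, ρ = 8506 kg/m³
  candidate B: E = 191.8 GPa, ρ = 8105 kg/m³
  candidate U: E = 3.960 GPa, ρ = 1180 kg/m³
  candidate Z: M = 2.11×10⁻³
  candidate U: M = 1.34×10⁻³
  candidate Y: M = 1.09×10⁻³
  candidate J: M = 0.766×10⁻³
  candidate B: M = 0.712×10⁻³
  candidate D: M = 0.696×10⁻³
Candidate Z ranks first.

candidate Z, M = 2.11×10⁻³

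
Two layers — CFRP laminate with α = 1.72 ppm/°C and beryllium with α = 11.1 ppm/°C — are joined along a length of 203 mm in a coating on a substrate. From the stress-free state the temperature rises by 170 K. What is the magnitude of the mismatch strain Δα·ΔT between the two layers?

1.59×10⁻³

Δα = |1.72 − 11.1|×10⁻⁶/K = 9.38×10⁻⁶/K.
Mismatch strain = Δα·ΔT = 9.38×10⁻⁶ × 170.0 = 1.59×10⁻³.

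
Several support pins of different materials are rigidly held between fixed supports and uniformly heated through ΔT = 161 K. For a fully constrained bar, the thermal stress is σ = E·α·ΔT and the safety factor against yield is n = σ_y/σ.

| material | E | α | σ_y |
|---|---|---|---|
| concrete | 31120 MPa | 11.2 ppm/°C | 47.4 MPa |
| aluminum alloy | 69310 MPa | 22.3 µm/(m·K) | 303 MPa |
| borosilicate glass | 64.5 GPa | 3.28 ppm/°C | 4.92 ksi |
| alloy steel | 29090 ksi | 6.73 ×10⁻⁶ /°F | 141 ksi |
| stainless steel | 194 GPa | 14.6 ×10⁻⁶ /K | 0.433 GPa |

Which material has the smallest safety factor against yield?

concrete

In consistent units (E in GPa, α in ×10⁻⁶/K, σ_y in MPa):
  concrete: E = 31.12, α = 11.2, σ_y = 47.40 → σ = 56.1 MPa, n = 0.845
  aluminum alloy: E = 69.31, α = 22.3, σ_y = 303.0 → σ = 249 MPa, n = 1.22
  borosilicate glass: E = 64.50, α = 3.28, σ_y = 33.92 → σ = 34.1 MPa, n = 0.996
  alloy steel: E = 200.6, α = 12.1, σ_y = 972.2 → σ = 391 MPa, n = 2.49
  stainless steel: E = 194.0, α = 14.6, σ_y = 433.0 → σ = 456 MPa, n = 0.950
The minimum is concrete at n = 0.845.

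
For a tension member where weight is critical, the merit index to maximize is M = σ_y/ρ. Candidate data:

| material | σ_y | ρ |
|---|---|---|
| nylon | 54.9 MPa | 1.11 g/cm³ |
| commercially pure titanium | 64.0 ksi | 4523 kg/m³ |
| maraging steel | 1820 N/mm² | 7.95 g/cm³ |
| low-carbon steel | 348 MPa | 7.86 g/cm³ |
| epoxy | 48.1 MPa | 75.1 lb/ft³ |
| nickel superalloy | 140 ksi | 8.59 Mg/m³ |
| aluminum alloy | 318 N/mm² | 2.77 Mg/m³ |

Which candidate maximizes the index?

maraging steel

In SI units:
  nylon: σ_y = 54.90 MPa, ρ = 1110 kg/m³
  commercially pure titanium: σ_y = 441.3 MPa, ρ = 4523 kg/m³
  maraging steel: σ_y = 1820 MPa, ρ = 7950 kg/m³
  low-carbon steel: σ_y = 348.0 MPa, ρ = 7860 kg/m³
  epoxy: σ_y = 48.10 MPa, ρ = 1203 kg/m³
  nickel superalloy: σ_y = 965.3 MPa, ρ = 8590 kg/m³
  aluminum alloy: σ_y = 318.0 MPa, ρ = 2770 kg/m³
  maraging steel: M = 229 kN·m/kg
  aluminum alloy: M = 115 kN·m/kg
  nickel superalloy: M = 112 kN·m/kg
  commercially pure titanium: M = 97.6 kN·m/kg
  nylon: M = 49.5 kN·m/kg
  low-carbon steel: M = 44.3 kN·m/kg
  epoxy: M = 40.0 kN·m/kg
Maraging steel has the largest M.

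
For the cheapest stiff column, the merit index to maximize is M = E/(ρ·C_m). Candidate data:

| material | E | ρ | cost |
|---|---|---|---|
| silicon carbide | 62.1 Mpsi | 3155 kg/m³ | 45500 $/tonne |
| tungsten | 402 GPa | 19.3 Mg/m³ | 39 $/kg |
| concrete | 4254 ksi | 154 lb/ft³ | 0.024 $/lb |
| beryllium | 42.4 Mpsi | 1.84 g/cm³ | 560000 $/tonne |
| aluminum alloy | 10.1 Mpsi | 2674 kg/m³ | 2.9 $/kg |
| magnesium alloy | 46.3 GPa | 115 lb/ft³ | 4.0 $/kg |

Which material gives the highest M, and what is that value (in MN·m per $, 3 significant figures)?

concrete, M = 225 MN·m per $

In SI units:
  silicon carbide: E = 428.2 GPa, ρ = 3155 kg/m³, cost = 45.50 $/kg
  tungsten: E = 402.0 GPa, ρ = 19300 kg/m³, cost = 39.00 $/kg
  concrete: E = 29.33 GPa, ρ = 2467 kg/m³, cost = 0.05291 $/kg
  beryllium: E = 292.3 GPa, ρ = 1840 kg/m³, cost = 560.0 $/kg
  aluminum alloy: E = 69.64 GPa, ρ = 2674 kg/m³, cost = 2.900 $/kg
  magnesium alloy: E = 46.30 GPa, ρ = 1842 kg/m³, cost = 4.000 $/kg
  concrete: M = 225 MN·m per $
  aluminum alloy: M = 8.98 MN·m per $
  magnesium alloy: M = 6.28 MN·m per $
  silicon carbide: M = 2.98 MN·m per $
  tungsten: M = 0.534 MN·m per $
  beryllium: M = 0.284 MN·m per $
Concrete has the largest M.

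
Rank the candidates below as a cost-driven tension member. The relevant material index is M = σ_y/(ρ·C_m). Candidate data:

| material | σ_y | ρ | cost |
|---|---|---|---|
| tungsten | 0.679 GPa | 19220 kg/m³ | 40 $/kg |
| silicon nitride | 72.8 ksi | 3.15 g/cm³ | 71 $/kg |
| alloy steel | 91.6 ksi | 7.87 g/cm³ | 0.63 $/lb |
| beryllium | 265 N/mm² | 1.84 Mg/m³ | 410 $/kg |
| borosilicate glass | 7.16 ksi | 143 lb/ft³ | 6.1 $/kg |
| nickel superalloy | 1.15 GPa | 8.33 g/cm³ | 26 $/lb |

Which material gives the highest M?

alloy steel

Normalizing units and computing the index:
  tungsten: σ_y = 679.0 MPa, ρ = 19220 kg/m³, cost = 40.00 $/kg
  silicon nitride: σ_y = 501.9 MPa, ρ = 3150 kg/m³, cost = 71.00 $/kg
  alloy steel: σ_y = 631.6 MPa, ρ = 7870 kg/m³, cost = 1.389 $/kg
  beryllium: σ_y = 265.0 MPa, ρ = 1840 kg/m³, cost = 410.0 $/kg
  borosilicate glass: σ_y = 49.37 MPa, ρ = 2291 kg/m³, cost = 6.100 $/kg
  nickel superalloy: σ_y = 1150 MPa, ρ = 8330 kg/m³, cost = 57.32 $/kg
  alloy steel: M = 57.8 kN·m per $
  borosilicate glass: M = 3.53 kN·m per $
  nickel superalloy: M = 2.41 kN·m per $
  silicon nitride: M = 2.24 kN·m per $
  tungsten: M = 0.883 kN·m per $
  beryllium: M = 0.351 kN·m per $
Highest index: alloy steel.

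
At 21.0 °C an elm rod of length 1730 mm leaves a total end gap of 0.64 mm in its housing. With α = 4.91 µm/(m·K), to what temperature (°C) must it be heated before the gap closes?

α·L₀·ΔT = 0.64 mm ⇒ ΔT = 0.64 / (4.91×10⁻⁶ × 1730.0) = 75.34 K.
T = 21.0 + 75.34 = 96.34 °C.

96.3 °C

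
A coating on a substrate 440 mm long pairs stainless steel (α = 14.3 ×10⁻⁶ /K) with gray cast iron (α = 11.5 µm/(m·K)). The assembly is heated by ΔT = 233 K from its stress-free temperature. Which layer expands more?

stainless steel

α(stainless steel) = 14.3×10⁻⁶/K vs α(gray cast iron) = 11.5×10⁻⁶/K.
Higher α expands more for the same ΔT: stainless steel.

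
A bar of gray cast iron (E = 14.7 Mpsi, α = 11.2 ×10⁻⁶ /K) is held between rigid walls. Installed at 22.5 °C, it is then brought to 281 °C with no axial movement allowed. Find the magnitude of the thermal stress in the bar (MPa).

E = 14.7 Mpsi = 101.4 GPa.
ΔT = 258.5 K. Constrained thermal stress σ = E·α·ΔT = 101.4×10³ MPa × 11.2×10⁻⁶ × 258.5 = 293 MPa (compressive).

293 MPa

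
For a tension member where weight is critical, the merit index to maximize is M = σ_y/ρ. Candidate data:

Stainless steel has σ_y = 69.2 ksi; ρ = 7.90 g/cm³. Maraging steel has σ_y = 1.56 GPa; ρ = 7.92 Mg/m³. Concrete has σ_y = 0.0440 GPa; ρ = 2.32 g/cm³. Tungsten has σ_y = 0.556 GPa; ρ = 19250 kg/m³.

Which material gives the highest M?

After converting to SI:
  stainless steel: σ_y = 477.1 MPa, ρ = 7900 kg/m³
  maraging steel: σ_y = 1560 MPa, ρ = 7920 kg/m³
  concrete: σ_y = 44.00 MPa, ρ = 2320 kg/m³
  tungsten: σ_y = 556.0 MPa, ρ = 19250 kg/m³
  maraging steel: M = 197 kN·m/kg
  stainless steel: M = 60.4 kN·m/kg
  tungsten: M = 28.9 kN·m/kg
  concrete: M = 19.0 kN·m/kg
The maximum is for maraging steel.

maraging steel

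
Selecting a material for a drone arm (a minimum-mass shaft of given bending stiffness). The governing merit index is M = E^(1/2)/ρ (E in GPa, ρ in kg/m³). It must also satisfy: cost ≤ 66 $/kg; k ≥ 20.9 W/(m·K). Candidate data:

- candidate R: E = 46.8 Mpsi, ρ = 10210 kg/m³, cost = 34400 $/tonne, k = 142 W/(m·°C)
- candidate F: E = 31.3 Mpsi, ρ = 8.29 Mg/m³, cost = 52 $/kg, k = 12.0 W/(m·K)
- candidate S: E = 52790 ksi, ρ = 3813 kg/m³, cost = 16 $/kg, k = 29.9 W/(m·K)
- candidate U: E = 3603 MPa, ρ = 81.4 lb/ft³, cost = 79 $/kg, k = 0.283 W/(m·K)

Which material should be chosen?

candidate S

Screen on constraints: cost ≤ 66 $/kg; k ≥ 20.9 W/(m·K). Survivors: candidate R, candidate S.
Convert each candidate to consistent units, then evaluate M:
  candidate R: E = 322.7 GPa, ρ = 10210 kg/m³
  candidate S: E = 364.0 GPa, ρ = 3813 kg/m³
  candidate S: M = 5.00×10⁻³
  candidate R: M = 1.76×10⁻³
Candidate S ranks first.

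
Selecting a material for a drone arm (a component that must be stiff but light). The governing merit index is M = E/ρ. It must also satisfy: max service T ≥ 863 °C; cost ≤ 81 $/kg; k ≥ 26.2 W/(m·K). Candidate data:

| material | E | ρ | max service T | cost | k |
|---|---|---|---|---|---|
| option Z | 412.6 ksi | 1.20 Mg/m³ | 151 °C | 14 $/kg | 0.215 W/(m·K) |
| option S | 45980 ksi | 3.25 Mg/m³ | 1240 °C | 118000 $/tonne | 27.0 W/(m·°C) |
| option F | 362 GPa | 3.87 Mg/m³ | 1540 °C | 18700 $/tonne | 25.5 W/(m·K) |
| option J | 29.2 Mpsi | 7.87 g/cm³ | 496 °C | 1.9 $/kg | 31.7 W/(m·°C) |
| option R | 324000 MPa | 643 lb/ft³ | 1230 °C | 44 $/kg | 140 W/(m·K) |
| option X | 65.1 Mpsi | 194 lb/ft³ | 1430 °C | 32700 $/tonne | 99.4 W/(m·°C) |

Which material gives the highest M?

option X

Screen on constraints: max service T ≥ 863 °C; cost ≤ 81 $/kg; k ≥ 26.2 W/(m·K). Survivors: option R, option X.
In SI units:
  option R: E = 324.0 GPa, ρ = 10300 kg/m³
  option X: E = 448.8 GPa, ρ = 3108 kg/m³
  option X: M = 144 MN·m/kg
  option R: M = 31.5 MN·m/kg
Option X ranks first.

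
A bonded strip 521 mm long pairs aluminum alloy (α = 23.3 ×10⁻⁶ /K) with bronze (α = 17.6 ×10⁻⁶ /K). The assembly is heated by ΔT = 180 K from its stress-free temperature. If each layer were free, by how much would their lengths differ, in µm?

535 µm

Δα = |23.3 − 17.6|×10⁻⁶/K = 5.70×10⁻⁶/K.
ΔL_mismatch = Δα·L·ΔT = 5.70×10⁻⁶ × 521.0 mm × 180.0 K = 535 µm.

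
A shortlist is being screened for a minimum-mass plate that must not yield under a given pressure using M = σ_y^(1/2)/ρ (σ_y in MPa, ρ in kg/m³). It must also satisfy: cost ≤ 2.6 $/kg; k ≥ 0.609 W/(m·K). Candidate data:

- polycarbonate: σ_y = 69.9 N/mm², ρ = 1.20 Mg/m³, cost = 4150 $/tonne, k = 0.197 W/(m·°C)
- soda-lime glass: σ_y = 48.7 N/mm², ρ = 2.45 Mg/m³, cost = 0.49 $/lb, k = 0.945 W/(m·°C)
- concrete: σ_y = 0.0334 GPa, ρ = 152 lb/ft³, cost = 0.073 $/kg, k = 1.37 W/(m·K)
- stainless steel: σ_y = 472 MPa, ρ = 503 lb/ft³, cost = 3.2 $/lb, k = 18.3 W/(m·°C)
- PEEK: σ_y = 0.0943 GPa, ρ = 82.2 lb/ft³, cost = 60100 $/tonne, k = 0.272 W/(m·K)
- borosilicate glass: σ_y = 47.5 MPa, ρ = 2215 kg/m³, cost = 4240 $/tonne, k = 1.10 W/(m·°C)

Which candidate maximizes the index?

Screen on constraints: cost ≤ 2.6 $/kg; k ≥ 0.609 W/(m·K). Survivors: soda-lime glass, concrete.
Putting every candidate on a common basis:
  soda-lime glass: σ_y = 48.70 MPa, ρ = 2450 kg/m³
  concrete: σ_y = 33.40 MPa, ρ = 2435 kg/m³
  soda-lime glass: M = 2.85×10⁻³
  concrete: M = 2.37×10⁻³
Soda-lime glass has the largest M.

soda-lime glass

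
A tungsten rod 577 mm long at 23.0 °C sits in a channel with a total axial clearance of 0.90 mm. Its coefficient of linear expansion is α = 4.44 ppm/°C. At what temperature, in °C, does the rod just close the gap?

α·L₀·ΔT = 0.9 mm ⇒ ΔT = 0.9 / (4.44×10⁻⁶ × 577.0) = 351.3 K.
T = 23.0 + 351.3 = 374.3 °C.

374 °C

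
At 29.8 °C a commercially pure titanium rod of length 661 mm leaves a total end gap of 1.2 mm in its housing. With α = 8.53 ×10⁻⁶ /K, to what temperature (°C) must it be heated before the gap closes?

243 °C

α·L₀·ΔT = 1.2 mm ⇒ ΔT = 1.2 / (8.53×10⁻⁶ × 661.0) = 212.8 K.
T = 29.8 + 212.8 = 242.6 °C.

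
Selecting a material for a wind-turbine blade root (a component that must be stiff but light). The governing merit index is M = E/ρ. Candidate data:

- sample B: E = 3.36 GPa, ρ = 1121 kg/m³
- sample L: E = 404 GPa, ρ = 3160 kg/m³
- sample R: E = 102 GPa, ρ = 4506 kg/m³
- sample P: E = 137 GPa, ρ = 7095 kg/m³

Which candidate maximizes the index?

sample L

Evaluate M for each candidate:
  sample L: M = 128 MN·m/kg
  sample R: M = 22.6 MN·m/kg
  sample P: M = 19.3 MN·m/kg
  sample B: M = 3.00 MN·m/kg
Sample L ranks first.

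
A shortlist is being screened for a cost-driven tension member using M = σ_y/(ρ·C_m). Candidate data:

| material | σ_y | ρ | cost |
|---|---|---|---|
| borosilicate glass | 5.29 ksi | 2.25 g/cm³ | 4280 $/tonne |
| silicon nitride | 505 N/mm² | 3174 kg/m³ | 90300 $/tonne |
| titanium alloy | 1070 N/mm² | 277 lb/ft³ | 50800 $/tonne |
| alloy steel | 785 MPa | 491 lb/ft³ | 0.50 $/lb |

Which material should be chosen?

Normalizing units and computing the index:
  borosilicate glass: σ_y = 36.47 MPa, ρ = 2250 kg/m³, cost = 4.280 $/kg
  silicon nitride: σ_y = 505.0 MPa, ρ = 3174 kg/m³, cost = 90.30 $/kg
  titanium alloy: σ_y = 1070 MPa, ρ = 4437 kg/m³, cost = 50.80 $/kg
  alloy steel: σ_y = 785.0 MPa, ρ = 7865 kg/m³, cost = 1.102 $/kg
  alloy steel: M = 90.5 kN·m per $
  titanium alloy: M = 4.75 kN·m per $
  borosilicate glass: M = 3.79 kN·m per $
  silicon nitride: M = 1.76 kN·m per $
Alloy steel has the largest M.

alloy steel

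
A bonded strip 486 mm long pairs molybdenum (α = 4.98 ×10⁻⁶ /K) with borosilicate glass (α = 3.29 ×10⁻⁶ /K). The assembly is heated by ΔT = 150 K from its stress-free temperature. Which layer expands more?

α(molybdenum) = 4.98×10⁻⁶/K vs α(borosilicate glass) = 3.29×10⁻⁶/K.
Higher α expands more for the same ΔT: molybdenum.

molybdenum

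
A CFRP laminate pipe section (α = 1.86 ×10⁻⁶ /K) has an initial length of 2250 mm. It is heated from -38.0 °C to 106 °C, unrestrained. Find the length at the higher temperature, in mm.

ΔT = 106 − (-38.0) = 144.0 K.
ΔL = α·L₀·ΔT = 1.86×10⁻⁶ × 2250 mm × 144.0 K = 0.603 mm.
L = L₀ + ΔL = 2250 + 0.603 = 2250.6 mm.

2250.6 mm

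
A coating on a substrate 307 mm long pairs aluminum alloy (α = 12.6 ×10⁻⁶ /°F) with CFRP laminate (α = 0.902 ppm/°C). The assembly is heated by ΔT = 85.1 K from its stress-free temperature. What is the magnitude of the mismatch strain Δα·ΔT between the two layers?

1.85×10⁻³

aluminum alloy: α = 12.6×10⁻⁶/°F × 9/5 = 22.7×10⁻⁶/K.
Δα = |22.7 − 0.902|×10⁻⁶/K = 21.8×10⁻⁶/K.
Mismatch strain = Δα·ΔT = 21.8×10⁻⁶ × 85.1 = 1.85×10⁻³.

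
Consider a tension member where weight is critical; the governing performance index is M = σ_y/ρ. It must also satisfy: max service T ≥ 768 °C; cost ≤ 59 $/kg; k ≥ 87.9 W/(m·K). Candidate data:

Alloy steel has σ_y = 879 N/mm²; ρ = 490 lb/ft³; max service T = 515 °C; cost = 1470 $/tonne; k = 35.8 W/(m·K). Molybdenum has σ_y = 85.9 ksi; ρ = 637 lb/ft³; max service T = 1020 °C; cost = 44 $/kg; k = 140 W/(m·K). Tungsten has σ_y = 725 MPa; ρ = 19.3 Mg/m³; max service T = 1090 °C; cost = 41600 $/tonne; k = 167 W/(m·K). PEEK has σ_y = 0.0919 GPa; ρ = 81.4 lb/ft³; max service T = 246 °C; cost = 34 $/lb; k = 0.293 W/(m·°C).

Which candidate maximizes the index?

molybdenum

Screen on constraints: max service T ≥ 768 °C; cost ≤ 59 $/kg; k ≥ 87.9 W/(m·K). Survivors: molybdenum, tungsten.
After converting to SI:
  molybdenum: σ_y = 592.3 MPa, ρ = 10200 kg/m³
  tungsten: σ_y = 725.0 MPa, ρ = 19300 kg/m³
  molybdenum: M = 58.0 kN·m/kg
  tungsten: M = 37.6 kN·m/kg
The maximum is for molybdenum.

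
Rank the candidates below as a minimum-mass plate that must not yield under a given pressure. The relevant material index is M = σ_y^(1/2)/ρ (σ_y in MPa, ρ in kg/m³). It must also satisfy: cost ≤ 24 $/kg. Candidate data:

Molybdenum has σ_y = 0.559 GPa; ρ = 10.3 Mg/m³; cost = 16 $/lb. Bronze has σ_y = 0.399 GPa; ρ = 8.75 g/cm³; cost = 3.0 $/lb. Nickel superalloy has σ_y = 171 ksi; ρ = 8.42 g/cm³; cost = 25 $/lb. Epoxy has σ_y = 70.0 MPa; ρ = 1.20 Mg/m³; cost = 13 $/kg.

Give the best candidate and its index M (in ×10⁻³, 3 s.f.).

Screen on constraints: cost ≤ 24 $/kg. Survivors: bronze, epoxy.
Normalizing units and computing the index:
  bronze: σ_y = 399.0 MPa, ρ = 8750 kg/m³
  epoxy: σ_y = 70.00 MPa, ρ = 1200 kg/m³
  epoxy: M = 6.97×10⁻³
  bronze: M = 2.28×10⁻³
Epoxy has the largest M.

epoxy, M = 6.97×10⁻³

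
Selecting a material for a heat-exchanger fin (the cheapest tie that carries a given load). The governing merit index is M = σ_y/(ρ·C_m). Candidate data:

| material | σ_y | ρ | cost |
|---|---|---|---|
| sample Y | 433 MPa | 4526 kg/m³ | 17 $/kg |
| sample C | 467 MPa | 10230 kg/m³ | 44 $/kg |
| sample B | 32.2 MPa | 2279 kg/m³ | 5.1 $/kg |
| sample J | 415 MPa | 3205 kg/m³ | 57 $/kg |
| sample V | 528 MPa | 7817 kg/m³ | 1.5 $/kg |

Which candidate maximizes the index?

sample V

Computing M directly (units already consistent):
  sample V: M = 45.0 kN·m per $
  sample Y: M = 5.63 kN·m per $
  sample B: M = 2.77 kN·m per $
  sample J: M = 2.27 kN·m per $
  sample C: M = 1.04 kN·m per $
The maximum is for sample V.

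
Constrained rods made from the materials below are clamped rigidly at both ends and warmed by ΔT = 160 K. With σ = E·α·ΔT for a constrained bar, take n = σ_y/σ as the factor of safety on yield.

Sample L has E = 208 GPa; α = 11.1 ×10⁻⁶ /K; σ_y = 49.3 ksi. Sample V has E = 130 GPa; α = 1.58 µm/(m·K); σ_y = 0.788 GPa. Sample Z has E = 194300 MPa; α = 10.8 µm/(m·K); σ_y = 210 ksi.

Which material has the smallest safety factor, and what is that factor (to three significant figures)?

In consistent units (E in GPa, α in ×10⁻⁶/K, σ_y in MPa):
  sample L: E = 208.0, α = 11.1, σ_y = 339.9 → σ = 369 MPa, n = 0.920
  sample V: E = 130.0, α = 1.58, σ_y = 788.0 → σ = 32.9 MPa, n = 24.0
  sample Z: E = 194.3, α = 10.8, σ_y = 1448 → σ = 336 MPa, n = 4.31
Smallest n: sample L with n = 0.920.

sample L, n = 0.920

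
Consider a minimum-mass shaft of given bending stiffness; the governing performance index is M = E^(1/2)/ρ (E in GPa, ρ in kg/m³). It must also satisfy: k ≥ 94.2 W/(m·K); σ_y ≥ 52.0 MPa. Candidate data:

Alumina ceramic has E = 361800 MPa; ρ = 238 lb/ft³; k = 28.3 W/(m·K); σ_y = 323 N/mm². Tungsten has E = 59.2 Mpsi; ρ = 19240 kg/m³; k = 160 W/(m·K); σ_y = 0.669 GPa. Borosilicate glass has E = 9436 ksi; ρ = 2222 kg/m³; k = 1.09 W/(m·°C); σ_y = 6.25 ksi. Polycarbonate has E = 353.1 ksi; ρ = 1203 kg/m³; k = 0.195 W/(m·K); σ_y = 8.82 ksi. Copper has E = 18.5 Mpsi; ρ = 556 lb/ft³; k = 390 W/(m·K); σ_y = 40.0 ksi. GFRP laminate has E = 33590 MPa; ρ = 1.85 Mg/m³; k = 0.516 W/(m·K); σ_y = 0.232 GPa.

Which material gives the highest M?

copper

Screen on constraints: k ≥ 94.2 W/(m·K); σ_y ≥ 52.0 MPa. Survivors: tungsten, copper.
After converting to SI:
  tungsten: E = 408.2 GPa, ρ = 19240 kg/m³
  copper: E = 127.6 GPa, ρ = 8906 kg/m³
  copper: M = 1.27×10⁻³
  tungsten: M = 1.05×10⁻³
Highest index: copper.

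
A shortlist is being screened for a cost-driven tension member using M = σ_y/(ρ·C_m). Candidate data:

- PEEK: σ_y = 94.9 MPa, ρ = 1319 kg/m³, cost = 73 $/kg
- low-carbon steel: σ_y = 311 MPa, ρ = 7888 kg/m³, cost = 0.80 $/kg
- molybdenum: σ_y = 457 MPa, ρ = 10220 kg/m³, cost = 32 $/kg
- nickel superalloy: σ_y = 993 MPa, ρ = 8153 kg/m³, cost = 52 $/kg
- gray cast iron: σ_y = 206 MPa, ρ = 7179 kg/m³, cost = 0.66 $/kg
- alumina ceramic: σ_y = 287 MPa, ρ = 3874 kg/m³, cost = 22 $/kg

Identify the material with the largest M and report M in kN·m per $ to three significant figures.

low-carbon steel, M = 49.3 kN·m per $

Evaluate M for each candidate:
  low-carbon steel: M = 49.3 kN·m per $
  gray cast iron: M = 43.5 kN·m per $
  alumina ceramic: M = 3.37 kN·m per $
  nickel superalloy: M = 2.34 kN·m per $
  molybdenum: M = 1.40 kN·m per $
  PEEK: M = 0.986 kN·m per $
Low-carbon steel ranks first.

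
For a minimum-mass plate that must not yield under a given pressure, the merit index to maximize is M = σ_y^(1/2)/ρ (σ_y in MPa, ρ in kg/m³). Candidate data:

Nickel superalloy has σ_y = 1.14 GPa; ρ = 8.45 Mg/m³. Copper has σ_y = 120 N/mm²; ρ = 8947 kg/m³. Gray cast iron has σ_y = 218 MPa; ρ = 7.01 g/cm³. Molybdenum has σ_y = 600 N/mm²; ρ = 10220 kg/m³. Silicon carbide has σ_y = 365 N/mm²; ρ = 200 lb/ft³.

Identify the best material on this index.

Normalizing units and computing the index:
  nickel superalloy: σ_y = 1140 MPa, ρ = 8450 kg/m³
  copper: σ_y = 120.0 MPa, ρ = 8947 kg/m³
  gray cast iron: σ_y = 218.0 MPa, ρ = 7010 kg/m³
  molybdenum: σ_y = 600.0 MPa, ρ = 10220 kg/m³
  silicon carbide: σ_y = 365.0 MPa, ρ = 3204 kg/m³
  silicon carbide: M = 5.96×10⁻³
  nickel superalloy: M = 4.00×10⁻³
  molybdenum: M = 2.40×10⁻³
  gray cast iron: M = 2.11×10⁻³
  copper: M = 1.22×10⁻³
The maximum is for silicon carbide.

silicon carbide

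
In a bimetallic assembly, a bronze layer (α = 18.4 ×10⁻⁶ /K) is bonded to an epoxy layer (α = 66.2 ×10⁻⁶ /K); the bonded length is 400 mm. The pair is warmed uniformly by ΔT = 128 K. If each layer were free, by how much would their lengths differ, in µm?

Δα = |18.4 − 66.2|×10⁻⁶/K = 47.8×10⁻⁶/K.
ΔL_mismatch = Δα·L·ΔT = 47.8×10⁻⁶ × 400.0 mm × 128.0 K = 2450 µm.

2450 µm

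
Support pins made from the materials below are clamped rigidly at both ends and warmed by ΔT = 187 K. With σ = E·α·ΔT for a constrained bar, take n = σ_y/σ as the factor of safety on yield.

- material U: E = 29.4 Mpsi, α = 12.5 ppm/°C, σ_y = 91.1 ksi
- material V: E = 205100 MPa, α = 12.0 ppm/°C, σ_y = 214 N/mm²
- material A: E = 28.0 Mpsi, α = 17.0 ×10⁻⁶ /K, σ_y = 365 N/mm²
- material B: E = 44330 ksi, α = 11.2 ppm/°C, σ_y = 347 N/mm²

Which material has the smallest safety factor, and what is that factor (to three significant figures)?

material V, n = 0.465

With everything in SI (GPa, ×10⁻⁶/K, MPa):
  material U: E = 202.7, α = 12.5, σ_y = 628.1 → σ = 474 MPa, n = 1.33
  material V: E = 205.1, α = 12.0, σ_y = 214.0 → σ = 460 MPa, n = 0.465
  material A: E = 193.1, α = 17.0, σ_y = 365.0 → σ = 614 MPa, n = 0.595
  material B: E = 305.6, α = 11.2, σ_y = 347.0 → σ = 640 MPa, n = 0.542
The minimum is material V at n = 0.465.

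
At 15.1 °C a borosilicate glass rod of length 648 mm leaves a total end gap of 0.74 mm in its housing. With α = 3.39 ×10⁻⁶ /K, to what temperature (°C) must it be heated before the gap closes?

α·L₀·ΔT = 0.74 mm ⇒ ΔT = 0.74 / (3.39×10⁻⁶ × 648.0) = 336.9 K.
T = 15.1 + 336.9 = 352.0 °C.

352 °C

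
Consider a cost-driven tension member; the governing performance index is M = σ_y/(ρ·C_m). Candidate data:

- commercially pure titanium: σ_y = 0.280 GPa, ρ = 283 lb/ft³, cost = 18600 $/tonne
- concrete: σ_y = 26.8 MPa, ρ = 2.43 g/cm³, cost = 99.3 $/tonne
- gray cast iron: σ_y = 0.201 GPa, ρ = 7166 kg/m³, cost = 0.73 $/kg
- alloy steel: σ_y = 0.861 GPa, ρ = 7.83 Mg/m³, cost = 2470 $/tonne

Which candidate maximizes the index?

Putting every candidate on a common basis:
  commercially pure titanium: σ_y = 280.0 MPa, ρ = 4533 kg/m³, cost = 18.60 $/kg
  concrete: σ_y = 26.80 MPa, ρ = 2430 kg/m³, cost = 0.09930 $/kg
  gray cast iron: σ_y = 201.0 MPa, ρ = 7166 kg/m³, cost = 0.7300 $/kg
  alloy steel: σ_y = 861.0 MPa, ρ = 7830 kg/m³, cost = 2.470 $/kg
  concrete: M = 111 kN·m per $
  alloy steel: M = 44.5 kN·m per $
  gray cast iron: M = 38.4 kN·m per $
  commercially pure titanium: M = 3.32 kN·m per $
Concrete has the largest M.

concrete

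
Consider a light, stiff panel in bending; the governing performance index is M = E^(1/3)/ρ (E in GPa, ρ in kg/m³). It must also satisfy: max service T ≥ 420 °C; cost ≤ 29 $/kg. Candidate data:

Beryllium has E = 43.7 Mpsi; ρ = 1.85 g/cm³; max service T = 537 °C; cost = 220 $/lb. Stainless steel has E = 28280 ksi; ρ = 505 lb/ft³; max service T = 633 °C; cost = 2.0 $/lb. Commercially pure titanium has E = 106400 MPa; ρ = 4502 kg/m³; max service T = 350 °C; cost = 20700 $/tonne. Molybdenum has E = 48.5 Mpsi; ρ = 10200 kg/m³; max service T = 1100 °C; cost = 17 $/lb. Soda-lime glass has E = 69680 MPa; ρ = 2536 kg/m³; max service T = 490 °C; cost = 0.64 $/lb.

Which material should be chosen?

Screen on constraints: max service T ≥ 420 °C; cost ≤ 29 $/kg. Survivors: stainless steel, soda-lime glass.
Putting every candidate on a common basis:
  stainless steel: E = 195.0 GPa, ρ = 8089 kg/m³
  soda-lime glass: E = 69.68 GPa, ρ = 2536 kg/m³
  soda-lime glass: M = 1.62×10⁻³
  stainless steel: M = 0.717×10⁻³
The maximum is for soda-lime glass.

soda-lime glass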